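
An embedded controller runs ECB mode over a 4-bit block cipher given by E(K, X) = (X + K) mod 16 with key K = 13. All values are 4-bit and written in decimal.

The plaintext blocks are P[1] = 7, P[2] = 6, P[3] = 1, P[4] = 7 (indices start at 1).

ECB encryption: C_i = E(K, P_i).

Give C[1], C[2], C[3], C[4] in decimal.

C[1] = 4, C[2] = 3, C[3] = 14, C[4] = 4

C[1]: E(K, 7) = 4.
C[2]: E(K, 6) = 3.
C[3]: E(K, 1) = 14.
C[4]: E(K, 7) = 4.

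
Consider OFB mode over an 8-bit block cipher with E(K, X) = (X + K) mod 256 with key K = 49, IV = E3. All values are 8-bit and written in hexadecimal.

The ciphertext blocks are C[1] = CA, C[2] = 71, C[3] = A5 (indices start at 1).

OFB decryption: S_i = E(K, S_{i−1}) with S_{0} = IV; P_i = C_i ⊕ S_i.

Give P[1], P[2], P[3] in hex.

P[1] = E6, P[2] = 04, P[3] = 1B

P[1]: S = E(K, E3) = 2C; CA ⊕ 2C = E6.
P[2]: S = E(K, 2C) = 75; 71 ⊕ 75 = 04.
P[3]: S = E(K, 75) = BE; A5 ⊕ BE = 1B.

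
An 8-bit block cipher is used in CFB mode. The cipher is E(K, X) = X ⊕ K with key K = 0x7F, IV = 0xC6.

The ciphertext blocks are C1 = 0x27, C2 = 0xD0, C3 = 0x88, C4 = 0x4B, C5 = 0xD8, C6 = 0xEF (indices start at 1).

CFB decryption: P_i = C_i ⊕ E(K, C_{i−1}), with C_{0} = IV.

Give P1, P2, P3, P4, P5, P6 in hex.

P1: E(K, 0xC6) = 0xB9; 0x27 ⊕ 0xB9 = 0x9E.
P2: E(K, 0x27) = 0x58; 0xD0 ⊕ 0x58 = 0x88.
P3: E(K, 0xD0) = 0xAF; 0x88 ⊕ 0xAF = 0x27.
P4: E(K, 0x88) = 0xF7; 0x4B ⊕ 0xF7 = 0xBC.
P5: E(K, 0x4B) = 0x34; 0xD8 ⊕ 0x34 = 0xEC.
P6: E(K, 0xD8) = 0xA7; 0xEF ⊕ 0xA7 = 0x48.

P1 = 0x9E, P2 = 0x88, P3 = 0x27, P4 = 0xBC, P5 = 0xEC, P6 = 0x48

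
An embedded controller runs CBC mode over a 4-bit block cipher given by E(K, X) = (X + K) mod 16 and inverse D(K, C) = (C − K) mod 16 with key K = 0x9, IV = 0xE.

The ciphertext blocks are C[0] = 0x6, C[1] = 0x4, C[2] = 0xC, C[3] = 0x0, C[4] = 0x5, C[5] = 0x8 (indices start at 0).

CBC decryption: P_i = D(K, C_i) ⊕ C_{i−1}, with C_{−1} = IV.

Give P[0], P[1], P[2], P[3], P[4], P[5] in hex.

P[0]: D(K, 0x6) = 0xD; 0xD ⊕ 0xE = 0x3.
P[1]: D(K, 0x4) = 0xB; 0xB ⊕ 0x6 = 0xD.
P[2]: D(K, 0xC) = 0x3; 0x3 ⊕ 0x4 = 0x7.
P[3]: D(K, 0x0) = 0x7; 0x7 ⊕ 0xC = 0xB.
P[4]: D(K, 0x5) = 0xC; 0xC ⊕ 0x0 = 0xC.
P[5]: D(K, 0x8) = 0xF; 0xF ⊕ 0x5 = 0xA.

P[0] = 0x3, P[1] = 0xD, P[2] = 0x7, P[3] = 0xB, P[4] = 0xC, P[5] = 0xA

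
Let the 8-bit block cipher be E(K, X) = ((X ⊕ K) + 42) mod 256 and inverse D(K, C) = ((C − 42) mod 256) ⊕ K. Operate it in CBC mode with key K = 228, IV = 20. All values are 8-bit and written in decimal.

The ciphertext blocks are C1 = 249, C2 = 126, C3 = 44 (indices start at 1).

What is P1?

P1 = 63

CBC decryption: P_i = D(K, C_i) ⊕ C_{i−1}, with C_{0} = IV.
P1: D(K, 249) = 43; 43 ⊕ 20 = 63.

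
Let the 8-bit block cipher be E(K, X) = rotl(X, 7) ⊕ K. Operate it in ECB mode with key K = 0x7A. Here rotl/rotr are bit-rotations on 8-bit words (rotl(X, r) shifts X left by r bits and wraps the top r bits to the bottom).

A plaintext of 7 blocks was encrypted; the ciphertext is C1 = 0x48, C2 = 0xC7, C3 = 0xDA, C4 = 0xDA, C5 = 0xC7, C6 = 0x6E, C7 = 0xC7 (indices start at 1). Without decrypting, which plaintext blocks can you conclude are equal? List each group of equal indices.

P2 = P5 = P7; P3 = P4

ECB encrypts each block independently with the same key, so equal ciphertext blocks imply equal plaintext blocks.
C2 = C5 = C7 = 0xC7, so P2 = P5 = P7.
C3 = C4 = 0xDA, so P3 = P4.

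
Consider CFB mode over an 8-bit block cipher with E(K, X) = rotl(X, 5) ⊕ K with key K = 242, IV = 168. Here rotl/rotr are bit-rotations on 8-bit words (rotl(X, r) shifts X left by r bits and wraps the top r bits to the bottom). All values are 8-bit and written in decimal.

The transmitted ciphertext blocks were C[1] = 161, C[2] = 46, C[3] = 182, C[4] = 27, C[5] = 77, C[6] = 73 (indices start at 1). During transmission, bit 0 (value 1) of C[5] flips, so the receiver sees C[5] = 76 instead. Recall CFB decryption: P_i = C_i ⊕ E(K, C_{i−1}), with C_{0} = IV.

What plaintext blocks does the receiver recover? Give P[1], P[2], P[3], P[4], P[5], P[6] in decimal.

Only C[5] changed, to 76. In CFB, a change in C_i flips the same bit in P_i and garbles P_{i+1}. Decrypting the received ciphertext:
P[1]: E(K, 168) = 231; 161 ⊕ 231 = 70.
P[2]: E(K, 161) = 198; 46 ⊕ 198 = 232.
P[3]: E(K, 46) = 55; 182 ⊕ 55 = 129.
P[4]: E(K, 182) = 36; 27 ⊕ 36 = 63.
P[5]: E(K, 27) = 145; 76 ⊕ 145 = 221.
P[6]: E(K, 76) = 123; 73 ⊕ 123 = 50.
Blocks that differ from the original plaintext: P[5], P[6].

P[1] = 70, P[2] = 232, P[3] = 129, P[4] = 63, P[5] = 221, P[6] = 50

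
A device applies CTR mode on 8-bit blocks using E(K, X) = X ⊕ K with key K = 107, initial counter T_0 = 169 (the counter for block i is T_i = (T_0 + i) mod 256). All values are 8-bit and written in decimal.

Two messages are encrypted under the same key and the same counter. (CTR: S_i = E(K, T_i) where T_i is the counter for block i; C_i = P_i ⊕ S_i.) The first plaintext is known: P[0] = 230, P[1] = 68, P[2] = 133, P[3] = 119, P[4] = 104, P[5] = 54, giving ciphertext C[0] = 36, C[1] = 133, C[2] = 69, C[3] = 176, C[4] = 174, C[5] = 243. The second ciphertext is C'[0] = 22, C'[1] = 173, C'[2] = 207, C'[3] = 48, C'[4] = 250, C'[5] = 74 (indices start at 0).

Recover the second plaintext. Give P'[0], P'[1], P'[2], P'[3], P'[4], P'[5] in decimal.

In CTR with a reused counter, both messages share the same keystream S_i, so C_i ⊕ C'_i = P_i ⊕ P'_i and thus P'_i = P_i ⊕ C_i ⊕ C'_i.
P'[0]: 230 ⊕ 36 ⊕ 22 = 212.
P'[1]: 68 ⊕ 133 ⊕ 173 = 108.
P'[2]: 133 ⊕ 69 ⊕ 207 = 15.
P'[3]: 119 ⊕ 176 ⊕ 48 = 247.
P'[4]: 104 ⊕ 174 ⊕ 250 = 60.
P'[5]: 54 ⊕ 243 ⊕ 74 = 143.

P'[0] = 212, P'[1] = 108, P'[2] = 15, P'[3] = 247, P'[4] = 60, P'[5] = 143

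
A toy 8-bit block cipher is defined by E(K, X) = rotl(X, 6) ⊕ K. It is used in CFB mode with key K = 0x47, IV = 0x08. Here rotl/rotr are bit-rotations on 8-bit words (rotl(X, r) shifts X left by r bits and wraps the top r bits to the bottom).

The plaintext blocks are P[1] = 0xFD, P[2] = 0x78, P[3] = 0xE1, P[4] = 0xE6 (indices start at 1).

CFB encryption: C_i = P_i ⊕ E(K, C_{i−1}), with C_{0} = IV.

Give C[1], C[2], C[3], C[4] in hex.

C[1]: E(K, 0x08) = 0x45; 0xFD ⊕ 0x45 = 0xB8.
C[2]: E(K, 0xB8) = 0x69; 0x78 ⊕ 0x69 = 0x11.
C[3]: E(K, 0x11) = 0x03; 0xE1 ⊕ 0x03 = 0xE2.
C[4]: E(K, 0xE2) = 0xFF; 0xE6 ⊕ 0xFF = 0x19.

C[1] = 0xB8, C[2] = 0x11, C[3] = 0xE2, C[4] = 0x19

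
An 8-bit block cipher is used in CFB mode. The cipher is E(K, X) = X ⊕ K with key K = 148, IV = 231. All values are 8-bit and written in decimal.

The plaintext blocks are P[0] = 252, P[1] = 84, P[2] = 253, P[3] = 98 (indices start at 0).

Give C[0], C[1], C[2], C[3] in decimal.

CFB encryption: C_i = P_i ⊕ E(K, C_{i−1}), with C_{−1} = IV.
C[0]: E(K, 231) = 115; 252 ⊕ 115 = 143.
C[1]: E(K, 143) = 27; 84 ⊕ 27 = 79.
C[2]: E(K, 79) = 219; 253 ⊕ 219 = 38.
C[3]: E(K, 38) = 178; 98 ⊕ 178 = 208.

C[0] = 143, C[1] = 79, C[2] = 38, C[3] = 208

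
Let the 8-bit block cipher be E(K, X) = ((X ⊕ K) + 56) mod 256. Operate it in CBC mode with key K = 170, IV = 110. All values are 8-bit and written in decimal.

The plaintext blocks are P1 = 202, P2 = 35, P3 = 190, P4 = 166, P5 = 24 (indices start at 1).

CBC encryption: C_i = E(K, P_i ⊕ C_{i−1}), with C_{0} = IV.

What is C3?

C3 = 75

C1: P1 ⊕ 110 = 164; E(K, 164) = 70.
C2: P2 ⊕ 70 = 101; E(K, 101) = 7.
C3: P3 ⊕ 7 = 185; E(K, 185) = 75.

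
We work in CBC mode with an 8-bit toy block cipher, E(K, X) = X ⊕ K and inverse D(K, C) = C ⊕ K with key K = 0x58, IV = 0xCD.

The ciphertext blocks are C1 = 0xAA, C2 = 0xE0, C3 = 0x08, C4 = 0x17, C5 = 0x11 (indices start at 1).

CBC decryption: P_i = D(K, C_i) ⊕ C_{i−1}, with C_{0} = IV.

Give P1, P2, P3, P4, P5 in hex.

P1: D(K, 0xAA) = 0xF2; 0xF2 ⊕ 0xCD = 0x3F.
P2: D(K, 0xE0) = 0xB8; 0xB8 ⊕ 0xAA = 0x12.
P3: D(K, 0x08) = 0x50; 0x50 ⊕ 0xE0 = 0xB0.
P4: D(K, 0x17) = 0x4F; 0x4F ⊕ 0x08 = 0x47.
P5: D(K, 0x11) = 0x49; 0x49 ⊕ 0x17 = 0x5E.

P1 = 0x3F, P2 = 0x12, P3 = 0xB0, P4 = 0x47, P5 = 0x5E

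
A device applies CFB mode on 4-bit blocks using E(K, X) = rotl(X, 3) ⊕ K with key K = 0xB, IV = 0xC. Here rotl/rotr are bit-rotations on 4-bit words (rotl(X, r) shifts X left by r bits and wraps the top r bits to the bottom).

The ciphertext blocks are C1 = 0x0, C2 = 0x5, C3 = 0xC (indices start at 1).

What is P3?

CFB decryption: P_i = C_i ⊕ E(K, C_{i−1}), with C_{0} = IV.
P3: E(K, 0x5) = 0x1; 0xC ⊕ 0x1 = 0xD.

P3 = 0xD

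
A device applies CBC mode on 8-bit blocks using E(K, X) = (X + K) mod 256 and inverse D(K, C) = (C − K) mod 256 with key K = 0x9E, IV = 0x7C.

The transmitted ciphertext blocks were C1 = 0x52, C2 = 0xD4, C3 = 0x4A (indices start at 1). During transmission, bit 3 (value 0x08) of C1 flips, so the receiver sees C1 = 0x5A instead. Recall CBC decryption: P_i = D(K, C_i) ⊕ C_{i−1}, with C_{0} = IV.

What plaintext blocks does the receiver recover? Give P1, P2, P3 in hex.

Only C1 changed, to 0x5A. In CBC, a change in C_i garbles P_i and flips the same bit in P_{i+1}. Decrypting the received ciphertext:
P1: D(K, 0x5A) = 0xBC; 0xBC ⊕ 0x7C = 0xC0.
P2: D(K, 0xD4) = 0x36; 0x36 ⊕ 0x5A = 0x6C.
P3: D(K, 0x4A) = 0xAC; 0xAC ⊕ 0xD4 = 0x78.
Blocks that differ from the original plaintext: P1, P2.

P1 = 0xC0, P2 = 0x6C, P3 = 0x78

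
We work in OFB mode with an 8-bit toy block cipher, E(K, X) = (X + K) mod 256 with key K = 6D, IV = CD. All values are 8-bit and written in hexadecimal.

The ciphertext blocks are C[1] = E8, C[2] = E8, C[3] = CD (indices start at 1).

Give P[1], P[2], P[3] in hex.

P[1] = D2, P[2] = 4F, P[3] = D9

OFB decryption: S_i = E(K, S_{i−1}) with S_{0} = IV; P_i = C_i ⊕ S_i.
P[1]: S = E(K, CD) = 3A; E8 ⊕ 3A = D2.
P[2]: S = E(K, 3A) = A7; E8 ⊕ A7 = 4F.
P[3]: S = E(K, A7) = 14; CD ⊕ 14 = D9.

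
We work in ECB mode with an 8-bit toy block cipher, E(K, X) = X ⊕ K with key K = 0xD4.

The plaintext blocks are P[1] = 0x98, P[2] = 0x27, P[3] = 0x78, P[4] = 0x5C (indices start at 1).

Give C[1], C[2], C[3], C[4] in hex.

C[1] = 0x4C, C[2] = 0xF3, C[3] = 0xAC, C[4] = 0x88

ECB encryption: C_i = E(K, P_i).
C[1]: E(K, 0x98) = 0x4C.
C[2]: E(K, 0x27) = 0xF3.
C[3]: E(K, 0x78) = 0xAC.
C[4]: E(K, 0x5C) = 0x88.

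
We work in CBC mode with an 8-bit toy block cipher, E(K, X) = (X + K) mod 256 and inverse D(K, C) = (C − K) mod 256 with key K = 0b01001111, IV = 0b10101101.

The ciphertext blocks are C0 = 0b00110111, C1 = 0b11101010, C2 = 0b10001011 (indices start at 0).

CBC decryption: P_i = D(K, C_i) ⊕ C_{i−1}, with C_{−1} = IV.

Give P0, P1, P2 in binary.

P0: D(K, 0b00110111) = 0b11101000; 0b11101000 ⊕ 0b10101101 = 0b01000101.
P1: D(K, 0b11101010) = 0b10011011; 0b10011011 ⊕ 0b00110111 = 0b10101100.
P2: D(K, 0b10001011) = 0b00111100; 0b00111100 ⊕ 0b11101010 = 0b11010110.

P0 = 0b01000101, P1 = 0b10101100, P2 = 0b11010110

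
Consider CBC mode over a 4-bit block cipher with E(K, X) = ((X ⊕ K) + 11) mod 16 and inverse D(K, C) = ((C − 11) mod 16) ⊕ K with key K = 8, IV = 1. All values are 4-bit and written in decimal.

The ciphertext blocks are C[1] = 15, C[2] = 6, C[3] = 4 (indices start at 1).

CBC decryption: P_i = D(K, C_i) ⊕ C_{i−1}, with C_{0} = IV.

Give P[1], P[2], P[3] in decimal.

P[1] = 13, P[2] = 12, P[3] = 7

P[1]: D(K, 15) = 12; 12 ⊕ 1 = 13.
P[2]: D(K, 6) = 3; 3 ⊕ 15 = 12.
P[3]: D(K, 4) = 1; 1 ⊕ 6 = 7.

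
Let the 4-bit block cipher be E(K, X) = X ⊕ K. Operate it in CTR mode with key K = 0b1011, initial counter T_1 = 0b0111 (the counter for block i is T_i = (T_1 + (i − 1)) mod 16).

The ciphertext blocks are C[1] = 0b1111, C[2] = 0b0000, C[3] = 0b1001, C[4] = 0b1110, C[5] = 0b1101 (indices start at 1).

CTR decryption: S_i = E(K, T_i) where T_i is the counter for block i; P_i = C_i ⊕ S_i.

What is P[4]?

P[4]: T = 0b1010, S = E(K, T) = 0b0001; 0b1110 ⊕ 0b0001 = 0b1111.

P[4] = 0b1111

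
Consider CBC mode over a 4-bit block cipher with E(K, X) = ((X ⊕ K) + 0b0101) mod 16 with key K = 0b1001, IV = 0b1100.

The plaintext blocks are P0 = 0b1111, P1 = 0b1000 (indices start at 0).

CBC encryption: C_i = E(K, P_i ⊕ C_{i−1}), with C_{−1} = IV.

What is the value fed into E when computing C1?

0b0111

C0: P0 ⊕ 0b1100 = 0b0011; E(K, 0b0011) = 0b1111.
C1: P1 ⊕ 0b1111 = 0b0111; E(K, 0b0111) = 0b0011.
So the input to E for block 1 is 0b0111.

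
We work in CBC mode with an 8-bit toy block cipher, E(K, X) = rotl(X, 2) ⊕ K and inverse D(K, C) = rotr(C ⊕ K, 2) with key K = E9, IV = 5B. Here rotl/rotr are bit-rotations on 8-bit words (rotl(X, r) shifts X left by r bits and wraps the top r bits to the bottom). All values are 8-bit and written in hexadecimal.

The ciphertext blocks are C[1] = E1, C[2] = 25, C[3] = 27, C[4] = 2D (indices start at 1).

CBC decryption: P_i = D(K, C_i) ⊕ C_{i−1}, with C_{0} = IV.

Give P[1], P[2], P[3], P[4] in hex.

P[1]: D(K, E1) = 02; 02 ⊕ 5B = 59.
P[2]: D(K, 25) = 33; 33 ⊕ E1 = D2.
P[3]: D(K, 27) = B3; B3 ⊕ 25 = 96.
P[4]: D(K, 2D) = 31; 31 ⊕ 27 = 16.

P[1] = 59, P[2] = D2, P[3] = 96, P[4] = 16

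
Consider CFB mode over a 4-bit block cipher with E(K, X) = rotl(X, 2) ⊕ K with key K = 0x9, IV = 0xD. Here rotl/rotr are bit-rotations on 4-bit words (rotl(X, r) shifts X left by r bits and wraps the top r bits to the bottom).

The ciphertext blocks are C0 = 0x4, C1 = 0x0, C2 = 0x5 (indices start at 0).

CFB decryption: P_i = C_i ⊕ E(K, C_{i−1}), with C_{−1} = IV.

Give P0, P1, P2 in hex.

P0 = 0xA, P1 = 0x8, P2 = 0xC

P0: E(K, 0xD) = 0xE; 0x4 ⊕ 0xE = 0xA.
P1: E(K, 0x4) = 0x8; 0x0 ⊕ 0x8 = 0x8.
P2: E(K, 0x0) = 0x9; 0x5 ⊕ 0x9 = 0xC.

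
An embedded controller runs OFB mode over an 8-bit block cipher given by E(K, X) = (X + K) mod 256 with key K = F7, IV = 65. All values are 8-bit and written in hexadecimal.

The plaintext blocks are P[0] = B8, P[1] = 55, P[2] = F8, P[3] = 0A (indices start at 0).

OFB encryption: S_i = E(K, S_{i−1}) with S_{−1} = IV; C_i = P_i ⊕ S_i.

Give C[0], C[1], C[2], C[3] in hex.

C[0]: S = E(K, 65) = 5C; B8 ⊕ 5C = E4.
C[1]: S = E(K, 5C) = 53; 55 ⊕ 53 = 06.
C[2]: S = E(K, 53) = 4A; F8 ⊕ 4A = B2.
C[3]: S = E(K, 4A) = 41; 0A ⊕ 41 = 4B.

C[0] = E4, C[1] = 06, C[2] = B2, C[3] = 4B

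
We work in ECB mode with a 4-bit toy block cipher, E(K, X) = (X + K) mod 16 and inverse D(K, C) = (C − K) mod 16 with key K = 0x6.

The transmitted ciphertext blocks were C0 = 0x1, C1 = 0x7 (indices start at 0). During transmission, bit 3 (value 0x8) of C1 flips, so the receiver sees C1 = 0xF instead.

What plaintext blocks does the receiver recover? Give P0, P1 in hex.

P0 = 0xB, P1 = 0x9

ECB decryption: P_i = D(K, C_i).
Only C1 changed, to 0xF. In ECB, a change in C_i affects only P_i. Decrypting the received ciphertext:
P0: D(K, 0x1) = 0xB.
P1: D(K, 0xF) = 0x9.
Blocks that differ from the original plaintext: P1.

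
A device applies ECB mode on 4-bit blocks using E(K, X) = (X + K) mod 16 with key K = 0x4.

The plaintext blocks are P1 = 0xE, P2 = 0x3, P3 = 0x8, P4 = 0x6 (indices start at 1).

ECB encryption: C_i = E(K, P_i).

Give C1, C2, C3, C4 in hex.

C1: E(K, 0xE) = 0x2.
C2: E(K, 0x3) = 0x7.
C3: E(K, 0x8) = 0xC.
C4: E(K, 0x6) = 0xA.

C1 = 0x2, C2 = 0x7, C3 = 0xC, C4 = 0xA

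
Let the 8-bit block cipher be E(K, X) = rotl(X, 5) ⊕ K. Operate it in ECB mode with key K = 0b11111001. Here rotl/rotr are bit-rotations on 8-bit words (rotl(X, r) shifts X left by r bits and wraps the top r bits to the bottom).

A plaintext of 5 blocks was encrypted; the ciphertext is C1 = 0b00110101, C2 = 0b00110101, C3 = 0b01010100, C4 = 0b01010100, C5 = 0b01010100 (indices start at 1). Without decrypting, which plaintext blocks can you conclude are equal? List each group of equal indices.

ECB encrypts each block independently with the same key, so equal ciphertext blocks imply equal plaintext blocks.
C1 = C2 = 0b00110101, so P1 = P2.
C3 = C4 = C5 = 0b01010100, so P3 = P4 = P5.

P1 = P2; P3 = P4 = P5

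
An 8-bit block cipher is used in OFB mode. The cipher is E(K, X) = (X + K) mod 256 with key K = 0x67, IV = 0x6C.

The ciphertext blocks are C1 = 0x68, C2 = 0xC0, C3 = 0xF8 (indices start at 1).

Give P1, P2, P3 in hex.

P1 = 0xBB, P2 = 0xFA, P3 = 0x59

OFB decryption: S_i = E(K, S_{i−1}) with S_{0} = IV; P_i = C_i ⊕ S_i.
P1: S = E(K, 0x6C) = 0xD3; 0x68 ⊕ 0xD3 = 0xBB.
P2: S = E(K, 0xD3) = 0x3A; 0xC0 ⊕ 0x3A = 0xFA.
P3: S = E(K, 0x3A) = 0xA1; 0xF8 ⊕ 0xA1 = 0x59.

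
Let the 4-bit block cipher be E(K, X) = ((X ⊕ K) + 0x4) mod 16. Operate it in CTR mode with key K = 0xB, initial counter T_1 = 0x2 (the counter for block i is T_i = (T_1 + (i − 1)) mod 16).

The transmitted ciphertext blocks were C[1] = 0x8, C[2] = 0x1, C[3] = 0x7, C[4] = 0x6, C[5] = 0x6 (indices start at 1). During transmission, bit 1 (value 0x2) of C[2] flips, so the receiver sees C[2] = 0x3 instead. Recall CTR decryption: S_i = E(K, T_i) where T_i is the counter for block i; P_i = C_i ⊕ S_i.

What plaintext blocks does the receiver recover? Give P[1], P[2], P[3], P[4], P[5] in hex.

P[1] = 0x5, P[2] = 0xF, P[3] = 0x4, P[4] = 0x4, P[5] = 0x7

Only C[2] changed, to 0x3. In CTR, a change in C_i flips the same bit in P_i only; the keystream is unaffected. Decrypting the received ciphertext:
P[1]: T = 0x2, S = E(K, T) = 0xD; 0x8 ⊕ 0xD = 0x5.
P[2]: T = 0x3, S = E(K, T) = 0xC; 0x3 ⊕ 0xC = 0xF.
P[3]: T = 0x4, S = E(K, T) = 0x3; 0x7 ⊕ 0x3 = 0x4.
P[4]: T = 0x5, S = E(K, T) = 0x2; 0x6 ⊕ 0x2 = 0x4.
P[5]: T = 0x6, S = E(K, T) = 0x1; 0x6 ⊕ 0x1 = 0x7.
Blocks that differ from the original plaintext: P[2].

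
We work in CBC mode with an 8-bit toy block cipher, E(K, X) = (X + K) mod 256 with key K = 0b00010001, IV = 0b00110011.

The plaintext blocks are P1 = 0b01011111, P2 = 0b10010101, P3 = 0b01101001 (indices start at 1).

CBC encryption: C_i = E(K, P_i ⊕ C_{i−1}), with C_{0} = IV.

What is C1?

C1 = 0b01111101

C1: P1 ⊕ 0b00110011 = 0b01101100; E(K, 0b01101100) = 0b01111101.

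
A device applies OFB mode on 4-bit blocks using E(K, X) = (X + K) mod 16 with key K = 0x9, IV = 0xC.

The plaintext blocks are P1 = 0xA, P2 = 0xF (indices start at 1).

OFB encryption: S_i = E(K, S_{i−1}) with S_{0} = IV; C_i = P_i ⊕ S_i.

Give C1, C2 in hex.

C1: S = E(K, 0xC) = 0x5; 0xA ⊕ 0x5 = 0xF.
C2: S = E(K, 0x5) = 0xE; 0xF ⊕ 0xE = 0x1.

C1 = 0xF, C2 = 0x1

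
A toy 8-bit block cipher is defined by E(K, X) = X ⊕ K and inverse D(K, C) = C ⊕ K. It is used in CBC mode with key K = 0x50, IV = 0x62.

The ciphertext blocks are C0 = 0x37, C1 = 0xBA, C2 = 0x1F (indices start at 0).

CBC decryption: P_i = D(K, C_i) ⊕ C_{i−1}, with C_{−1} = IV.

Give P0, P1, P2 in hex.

P0 = 0x05, P1 = 0xDD, P2 = 0xF5

P0: D(K, 0x37) = 0x67; 0x67 ⊕ 0x62 = 0x05.
P1: D(K, 0xBA) = 0xEA; 0xEA ⊕ 0x37 = 0xDD.
P2: D(K, 0x1F) = 0x4F; 0x4F ⊕ 0xBA = 0xF5.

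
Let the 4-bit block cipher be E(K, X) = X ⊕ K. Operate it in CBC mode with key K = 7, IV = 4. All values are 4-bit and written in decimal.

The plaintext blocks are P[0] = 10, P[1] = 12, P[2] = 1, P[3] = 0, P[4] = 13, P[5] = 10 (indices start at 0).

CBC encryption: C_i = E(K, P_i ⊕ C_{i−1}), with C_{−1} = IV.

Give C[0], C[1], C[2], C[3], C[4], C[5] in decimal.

C[0] = 9, C[1] = 2, C[2] = 4, C[3] = 3, C[4] = 9, C[5] = 4

C[0]: P[0] ⊕ 4 = 14; E(K, 14) = 9.
C[1]: P[1] ⊕ 9 = 5; E(K, 5) = 2.
C[2]: P[2] ⊕ 2 = 3; E(K, 3) = 4.
C[3]: P[3] ⊕ 4 = 4; E(K, 4) = 3.
C[4]: P[4] ⊕ 3 = 14; E(K, 14) = 9.
C[5]: P[5] ⊕ 9 = 3; E(K, 3) = 4.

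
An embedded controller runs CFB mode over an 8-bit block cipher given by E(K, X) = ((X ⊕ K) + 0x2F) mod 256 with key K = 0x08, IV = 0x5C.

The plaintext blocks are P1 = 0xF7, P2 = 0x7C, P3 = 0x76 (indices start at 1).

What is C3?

CFB encryption: C_i = P_i ⊕ E(K, C_{i−1}), with C_{0} = IV.
C1: E(K, 0x5C) = 0x83; 0xF7 ⊕ 0x83 = 0x74.
C2: E(K, 0x74) = 0xAB; 0x7C ⊕ 0xAB = 0xD7.
C3: E(K, 0xD7) = 0x0E; 0x76 ⊕ 0x0E = 0x78.

C3 = 0x78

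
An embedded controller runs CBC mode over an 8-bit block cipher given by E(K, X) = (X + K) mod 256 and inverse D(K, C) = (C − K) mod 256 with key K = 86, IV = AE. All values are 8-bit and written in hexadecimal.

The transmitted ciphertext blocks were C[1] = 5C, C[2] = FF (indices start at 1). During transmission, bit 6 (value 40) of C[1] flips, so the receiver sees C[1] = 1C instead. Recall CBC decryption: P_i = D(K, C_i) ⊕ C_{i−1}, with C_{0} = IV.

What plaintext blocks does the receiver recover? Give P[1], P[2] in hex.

Only C[1] changed, to 1C. In CBC, a change in C_i garbles P_i and flips the same bit in P_{i+1}. Decrypting the received ciphertext:
P[1]: D(K, 1C) = 96; 96 ⊕ AE = 38.
P[2]: D(K, FF) = 79; 79 ⊕ 1C = 65.
Blocks that differ from the original plaintext: P[1], P[2].

P[1] = 38, P[2] = 65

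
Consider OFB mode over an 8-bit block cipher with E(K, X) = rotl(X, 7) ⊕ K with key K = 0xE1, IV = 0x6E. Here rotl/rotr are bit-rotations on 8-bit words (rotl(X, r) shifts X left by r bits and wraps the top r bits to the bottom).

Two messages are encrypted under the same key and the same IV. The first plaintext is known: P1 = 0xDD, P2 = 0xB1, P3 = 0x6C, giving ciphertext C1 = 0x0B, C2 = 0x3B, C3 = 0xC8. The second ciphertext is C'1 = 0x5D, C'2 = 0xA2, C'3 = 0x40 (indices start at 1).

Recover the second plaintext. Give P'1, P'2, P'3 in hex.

In OFB with a reused IV, both messages share the same keystream S_i, so C_i ⊕ C'_i = P_i ⊕ P'_i and thus P'_i = P_i ⊕ C_i ⊕ C'_i.
P'1: 0xDD ⊕ 0x0B ⊕ 0x5D = 0x8B.
P'2: 0xB1 ⊕ 0x3B ⊕ 0xA2 = 0x28.
P'3: 0x6C ⊕ 0xC8 ⊕ 0x40 = 0xE4.

P'1 = 0x8B, P'2 = 0x28, P'3 = 0xE4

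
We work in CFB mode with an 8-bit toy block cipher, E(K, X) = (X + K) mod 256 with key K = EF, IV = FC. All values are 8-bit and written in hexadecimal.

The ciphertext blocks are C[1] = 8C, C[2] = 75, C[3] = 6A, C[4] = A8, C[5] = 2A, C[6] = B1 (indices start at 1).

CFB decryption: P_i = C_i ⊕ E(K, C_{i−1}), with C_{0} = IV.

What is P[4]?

P[4] = F1

P[4]: E(K, 6A) = 59; A8 ⊕ 59 = F1.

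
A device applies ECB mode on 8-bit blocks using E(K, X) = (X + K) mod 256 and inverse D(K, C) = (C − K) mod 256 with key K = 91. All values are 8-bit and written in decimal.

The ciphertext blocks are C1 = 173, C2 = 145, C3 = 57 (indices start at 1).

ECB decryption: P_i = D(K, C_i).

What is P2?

P2: D(K, 145) = 54.

P2 = 54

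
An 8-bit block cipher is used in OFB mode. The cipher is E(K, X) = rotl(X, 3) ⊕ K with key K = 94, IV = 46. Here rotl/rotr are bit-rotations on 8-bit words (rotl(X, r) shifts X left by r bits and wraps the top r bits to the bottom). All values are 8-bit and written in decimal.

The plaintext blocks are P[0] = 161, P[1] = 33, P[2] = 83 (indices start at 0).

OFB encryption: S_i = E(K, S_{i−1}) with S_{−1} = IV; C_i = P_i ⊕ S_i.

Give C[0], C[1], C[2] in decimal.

C[0] = 142, C[1] = 6, C[2] = 52

C[0]: S = E(K, 46) = 47; 161 ⊕ 47 = 142.
C[1]: S = E(K, 47) = 39; 33 ⊕ 39 = 6.
C[2]: S = E(K, 39) = 103; 83 ⊕ 103 = 52.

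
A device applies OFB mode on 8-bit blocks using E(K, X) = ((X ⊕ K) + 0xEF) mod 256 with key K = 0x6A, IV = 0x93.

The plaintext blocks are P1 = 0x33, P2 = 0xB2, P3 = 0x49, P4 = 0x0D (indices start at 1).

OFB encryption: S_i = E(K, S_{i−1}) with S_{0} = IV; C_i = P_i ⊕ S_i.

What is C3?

C3 = 0x43

C1: S = E(K, 0x93) = 0xE8; 0x33 ⊕ 0xE8 = 0xDB.
C2: S = E(K, 0xE8) = 0x71; 0xB2 ⊕ 0x71 = 0xC3.
C3: S = E(K, 0x71) = 0x0A; 0x49 ⊕ 0x0A = 0x43.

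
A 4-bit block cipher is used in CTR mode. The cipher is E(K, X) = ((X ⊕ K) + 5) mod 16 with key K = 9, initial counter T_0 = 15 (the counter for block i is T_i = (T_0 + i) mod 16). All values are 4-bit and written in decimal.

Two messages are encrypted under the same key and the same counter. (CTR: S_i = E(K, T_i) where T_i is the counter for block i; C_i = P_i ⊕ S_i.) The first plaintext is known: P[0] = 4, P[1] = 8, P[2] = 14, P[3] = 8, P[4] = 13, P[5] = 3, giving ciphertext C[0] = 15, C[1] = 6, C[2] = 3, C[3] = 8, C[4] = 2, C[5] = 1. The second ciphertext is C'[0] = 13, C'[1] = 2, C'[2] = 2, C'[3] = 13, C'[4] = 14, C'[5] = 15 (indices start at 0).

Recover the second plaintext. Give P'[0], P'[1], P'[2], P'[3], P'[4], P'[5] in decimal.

In CTR with a reused counter, both messages share the same keystream S_i, so C_i ⊕ C'_i = P_i ⊕ P'_i and thus P'_i = P_i ⊕ C_i ⊕ C'_i.
P'[0]: 4 ⊕ 15 ⊕ 13 = 6.
P'[1]: 8 ⊕ 6 ⊕ 2 = 12.
P'[2]: 14 ⊕ 3 ⊕ 2 = 15.
P'[3]: 8 ⊕ 8 ⊕ 13 = 13.
P'[4]: 13 ⊕ 2 ⊕ 14 = 1.
P'[5]: 3 ⊕ 1 ⊕ 15 = 13.

P'[0] = 6, P'[1] = 12, P'[2] = 15, P'[3] = 13, P'[4] = 1, P'[5] = 13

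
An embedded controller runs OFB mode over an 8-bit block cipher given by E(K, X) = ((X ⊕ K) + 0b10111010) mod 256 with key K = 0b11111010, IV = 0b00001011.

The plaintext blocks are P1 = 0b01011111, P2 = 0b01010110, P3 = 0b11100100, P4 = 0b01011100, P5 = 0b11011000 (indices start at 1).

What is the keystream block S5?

0b10101011

OFB encryption: S_i = E(K, S_{i−1}) with S_{0} = IV; C_i = P_i ⊕ S_i.
C1: S = E(K, 0b00001011) = 0b10101011; 0b01011111 ⊕ 0b10101011 = 0b11110100.
C2: S = E(K, 0b10101011) = 0b00001011; 0b01010110 ⊕ 0b00001011 = 0b01011101.
C3: S = E(K, 0b00001011) = 0b10101011; 0b11100100 ⊕ 0b10101011 = 0b01001111.
C4: S = E(K, 0b10101011) = 0b00001011; 0b01011100 ⊕ 0b00001011 = 0b01010111.
C5: S = E(K, 0b00001011) = 0b10101011; 0b11011000 ⊕ 0b10101011 = 0b01110011.
So S5 = 0b10101011.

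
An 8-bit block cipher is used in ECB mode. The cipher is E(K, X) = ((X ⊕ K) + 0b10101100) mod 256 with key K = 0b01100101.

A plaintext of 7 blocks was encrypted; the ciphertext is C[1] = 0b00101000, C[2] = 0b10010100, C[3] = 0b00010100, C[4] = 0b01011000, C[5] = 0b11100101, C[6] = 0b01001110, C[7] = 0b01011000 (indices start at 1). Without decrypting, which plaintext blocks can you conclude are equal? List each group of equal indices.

P[4] = P[7]

ECB encrypts each block independently with the same key, so equal ciphertext blocks imply equal plaintext blocks.
C[4] = C[7] = 0b01011000, so P[4] = P[7].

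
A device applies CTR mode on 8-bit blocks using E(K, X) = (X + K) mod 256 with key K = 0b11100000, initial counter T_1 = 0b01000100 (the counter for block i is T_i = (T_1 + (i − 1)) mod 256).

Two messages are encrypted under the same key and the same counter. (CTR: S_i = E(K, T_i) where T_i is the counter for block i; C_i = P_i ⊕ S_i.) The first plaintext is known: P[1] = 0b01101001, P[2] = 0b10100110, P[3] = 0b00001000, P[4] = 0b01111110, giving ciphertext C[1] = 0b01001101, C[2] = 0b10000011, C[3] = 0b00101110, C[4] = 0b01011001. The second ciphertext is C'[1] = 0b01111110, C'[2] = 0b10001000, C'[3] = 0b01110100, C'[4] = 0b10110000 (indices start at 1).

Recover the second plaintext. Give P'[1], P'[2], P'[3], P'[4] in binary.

P'[1] = 0b01011010, P'[2] = 0b10101101, P'[3] = 0b01010010, P'[4] = 0b10010111

In CTR with a reused counter, both messages share the same keystream S_i, so C_i ⊕ C'_i = P_i ⊕ P'_i and thus P'_i = P_i ⊕ C_i ⊕ C'_i.
P'[1]: 0b01101001 ⊕ 0b01001101 ⊕ 0b01111110 = 0b01011010.
P'[2]: 0b10100110 ⊕ 0b10000011 ⊕ 0b10001000 = 0b10101101.
P'[3]: 0b00001000 ⊕ 0b00101110 ⊕ 0b01110100 = 0b01010010.
P'[4]: 0b01111110 ⊕ 0b01011001 ⊕ 0b10110000 = 0b10010111.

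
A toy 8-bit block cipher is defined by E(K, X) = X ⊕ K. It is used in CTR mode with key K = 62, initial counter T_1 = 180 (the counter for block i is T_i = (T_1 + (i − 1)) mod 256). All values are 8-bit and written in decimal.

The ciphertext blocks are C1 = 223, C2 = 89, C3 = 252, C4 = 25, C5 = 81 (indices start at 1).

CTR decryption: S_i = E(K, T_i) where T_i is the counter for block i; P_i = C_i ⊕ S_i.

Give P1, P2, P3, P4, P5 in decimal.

P1 = 85, P2 = 210, P3 = 116, P4 = 144, P5 = 215

P1: T = 180, S = E(K, T) = 138; 223 ⊕ 138 = 85.
P2: T = 181, S = E(K, T) = 139; 89 ⊕ 139 = 210.
P3: T = 182, S = E(K, T) = 136; 252 ⊕ 136 = 116.
P4: T = 183, S = E(K, T) = 137; 25 ⊕ 137 = 144.
P5: T = 184, S = E(K, T) = 134; 81 ⊕ 134 = 215.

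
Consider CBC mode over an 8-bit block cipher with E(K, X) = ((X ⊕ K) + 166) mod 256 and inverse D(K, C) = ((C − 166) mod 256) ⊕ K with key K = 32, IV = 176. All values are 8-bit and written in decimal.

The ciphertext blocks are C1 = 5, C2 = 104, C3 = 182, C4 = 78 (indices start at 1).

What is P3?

P3 = 88

CBC decryption: P_i = D(K, C_i) ⊕ C_{i−1}, with C_{0} = IV.
P3: D(K, 182) = 48; 48 ⊕ 104 = 88.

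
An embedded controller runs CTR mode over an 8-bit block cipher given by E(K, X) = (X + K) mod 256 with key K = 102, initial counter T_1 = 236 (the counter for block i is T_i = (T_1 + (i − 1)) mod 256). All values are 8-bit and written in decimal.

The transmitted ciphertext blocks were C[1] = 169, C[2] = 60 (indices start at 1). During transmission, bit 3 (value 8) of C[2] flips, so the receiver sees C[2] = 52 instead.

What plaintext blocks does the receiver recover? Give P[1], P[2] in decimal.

P[1] = 251, P[2] = 103

CTR decryption: S_i = E(K, T_i) where T_i is the counter for block i; P_i = C_i ⊕ S_i.
Only C[2] changed, to 52. In CTR, a change in C_i flips the same bit in P_i only; the keystream is unaffected. Decrypting the received ciphertext:
P[1]: T = 236, S = E(K, T) = 82; 169 ⊕ 82 = 251.
P[2]: T = 237, S = E(K, T) = 83; 52 ⊕ 83 = 103.
Blocks that differ from the original plaintext: P[2].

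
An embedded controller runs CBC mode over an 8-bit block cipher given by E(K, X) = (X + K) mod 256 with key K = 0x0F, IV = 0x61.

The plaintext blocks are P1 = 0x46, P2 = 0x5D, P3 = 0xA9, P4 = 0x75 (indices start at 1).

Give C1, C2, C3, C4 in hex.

C1 = 0x36, C2 = 0x7A, C3 = 0xE2, C4 = 0xA6

CBC encryption: C_i = E(K, P_i ⊕ C_{i−1}), with C_{0} = IV.
C1: P1 ⊕ 0x61 = 0x27; E(K, 0x27) = 0x36.
C2: P2 ⊕ 0x36 = 0x6B; E(K, 0x6B) = 0x7A.
C3: P3 ⊕ 0x7A = 0xD3; E(K, 0xD3) = 0xE2.
C4: P4 ⊕ 0xE2 = 0x97; E(K, 0x97) = 0xA6.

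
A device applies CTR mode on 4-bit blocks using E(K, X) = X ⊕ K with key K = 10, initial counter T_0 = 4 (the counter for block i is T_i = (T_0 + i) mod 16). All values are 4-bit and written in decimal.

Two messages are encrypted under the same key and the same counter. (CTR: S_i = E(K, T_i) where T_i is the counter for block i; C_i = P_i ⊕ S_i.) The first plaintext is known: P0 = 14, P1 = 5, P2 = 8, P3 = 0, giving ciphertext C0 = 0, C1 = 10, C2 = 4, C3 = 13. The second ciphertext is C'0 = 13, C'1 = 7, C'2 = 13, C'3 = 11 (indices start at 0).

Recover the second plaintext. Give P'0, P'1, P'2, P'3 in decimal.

P'0 = 3, P'1 = 8, P'2 = 1, P'3 = 6

In CTR with a reused counter, both messages share the same keystream S_i, so C_i ⊕ C'_i = P_i ⊕ P'_i and thus P'_i = P_i ⊕ C_i ⊕ C'_i.
P'0: 14 ⊕ 0 ⊕ 13 = 3.
P'1: 5 ⊕ 10 ⊕ 7 = 8.
P'2: 8 ⊕ 4 ⊕ 13 = 1.
P'3: 0 ⊕ 13 ⊕ 11 = 6.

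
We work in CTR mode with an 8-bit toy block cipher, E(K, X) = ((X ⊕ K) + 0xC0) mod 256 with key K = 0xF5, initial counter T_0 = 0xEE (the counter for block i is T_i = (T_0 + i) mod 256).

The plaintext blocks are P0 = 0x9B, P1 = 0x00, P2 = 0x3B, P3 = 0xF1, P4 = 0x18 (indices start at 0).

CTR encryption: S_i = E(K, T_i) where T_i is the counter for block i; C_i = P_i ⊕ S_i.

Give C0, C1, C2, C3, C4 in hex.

C0 = 0x40, C1 = 0xDA, C2 = 0xFE, C3 = 0x35, C4 = 0xDF

C0: T = 0xEE, S = E(K, T) = 0xDB; 0x9B ⊕ 0xDB = 0x40.
C1: T = 0xEF, S = E(K, T) = 0xDA; 0x00 ⊕ 0xDA = 0xDA.
C2: T = 0xF0, S = E(K, T) = 0xC5; 0x3B ⊕ 0xC5 = 0xFE.
C3: T = 0xF1, S = E(K, T) = 0xC4; 0xF1 ⊕ 0xC4 = 0x35.
C4: T = 0xF2, S = E(K, T) = 0xC7; 0x18 ⊕ 0xC7 = 0xDF.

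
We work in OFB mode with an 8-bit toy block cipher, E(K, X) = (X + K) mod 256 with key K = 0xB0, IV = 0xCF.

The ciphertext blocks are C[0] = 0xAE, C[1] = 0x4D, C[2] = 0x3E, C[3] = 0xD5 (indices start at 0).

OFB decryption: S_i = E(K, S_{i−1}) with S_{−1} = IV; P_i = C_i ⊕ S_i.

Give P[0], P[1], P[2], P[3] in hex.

P[0] = 0xD1, P[1] = 0x62, P[2] = 0xE1, P[3] = 0x5A

P[0]: S = E(K, 0xCF) = 0x7F; 0xAE ⊕ 0x7F = 0xD1.
P[1]: S = E(K, 0x7F) = 0x2F; 0x4D ⊕ 0x2F = 0x62.
P[2]: S = E(K, 0x2F) = 0xDF; 0x3E ⊕ 0xDF = 0xE1.
P[3]: S = E(K, 0xDF) = 0x8F; 0xD5 ⊕ 0x8F = 0x5A.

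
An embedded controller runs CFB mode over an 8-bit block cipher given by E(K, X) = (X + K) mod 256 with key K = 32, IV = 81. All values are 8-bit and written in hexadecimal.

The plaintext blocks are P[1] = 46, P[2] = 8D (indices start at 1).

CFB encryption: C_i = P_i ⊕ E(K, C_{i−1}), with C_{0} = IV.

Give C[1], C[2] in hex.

C[1]: E(K, 81) = B3; 46 ⊕ B3 = F5.
C[2]: E(K, F5) = 27; 8D ⊕ 27 = AA.

C[1] = F5, C[2] = AA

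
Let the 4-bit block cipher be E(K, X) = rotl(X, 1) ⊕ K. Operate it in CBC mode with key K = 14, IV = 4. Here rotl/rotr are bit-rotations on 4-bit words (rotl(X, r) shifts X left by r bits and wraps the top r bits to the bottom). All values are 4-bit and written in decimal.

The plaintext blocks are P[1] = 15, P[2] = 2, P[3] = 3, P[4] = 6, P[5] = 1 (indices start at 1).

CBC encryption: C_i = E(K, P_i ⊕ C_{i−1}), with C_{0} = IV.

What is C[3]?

C[1]: P[1] ⊕ 4 = 11; E(K, 11) = 9.
C[2]: P[2] ⊕ 9 = 11; E(K, 11) = 9.
C[3]: P[3] ⊕ 9 = 10; E(K, 10) = 11.

C[3] = 11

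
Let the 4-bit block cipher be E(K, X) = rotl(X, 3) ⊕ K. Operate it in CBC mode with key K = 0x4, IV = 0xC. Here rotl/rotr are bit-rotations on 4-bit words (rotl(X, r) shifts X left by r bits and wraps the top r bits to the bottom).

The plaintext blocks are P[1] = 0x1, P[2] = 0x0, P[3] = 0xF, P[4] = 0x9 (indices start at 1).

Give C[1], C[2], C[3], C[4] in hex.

C[1] = 0xA, C[2] = 0x1, C[3] = 0x3, C[4] = 0x1

CBC encryption: C_i = E(K, P_i ⊕ C_{i−1}), with C_{0} = IV.
C[1]: P[1] ⊕ 0xC = 0xD; E(K, 0xD) = 0xA.
C[2]: P[2] ⊕ 0xA = 0xA; E(K, 0xA) = 0x1.
C[3]: P[3] ⊕ 0x1 = 0xE; E(K, 0xE) = 0x3.
C[4]: P[4] ⊕ 0x3 = 0xA; E(K, 0xA) = 0x1.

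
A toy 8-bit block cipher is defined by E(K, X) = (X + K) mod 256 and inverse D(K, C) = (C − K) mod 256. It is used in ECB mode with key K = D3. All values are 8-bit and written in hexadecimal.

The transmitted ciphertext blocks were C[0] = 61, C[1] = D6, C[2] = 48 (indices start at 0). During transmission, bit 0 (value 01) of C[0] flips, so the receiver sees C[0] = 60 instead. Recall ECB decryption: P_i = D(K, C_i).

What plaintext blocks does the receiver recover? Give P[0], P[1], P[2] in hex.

Only C[0] changed, to 60. In ECB, a change in C_i affects only P_i. Decrypting the received ciphertext:
P[0]: D(K, 60) = 8D.
P[1]: D(K, D6) = 03.
P[2]: D(K, 48) = 75.
Blocks that differ from the original plaintext: P[0].

P[0] = 8D, P[1] = 03, P[2] = 75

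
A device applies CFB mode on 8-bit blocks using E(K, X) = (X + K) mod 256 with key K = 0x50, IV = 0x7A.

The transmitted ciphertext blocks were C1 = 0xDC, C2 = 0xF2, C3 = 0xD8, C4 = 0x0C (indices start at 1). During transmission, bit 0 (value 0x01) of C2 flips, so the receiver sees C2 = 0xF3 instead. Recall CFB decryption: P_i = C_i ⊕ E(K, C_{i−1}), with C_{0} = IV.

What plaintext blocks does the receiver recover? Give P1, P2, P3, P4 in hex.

Only C2 changed, to 0xF3. In CFB, a change in C_i flips the same bit in P_i and garbles P_{i+1}. Decrypting the received ciphertext:
P1: E(K, 0x7A) = 0xCA; 0xDC ⊕ 0xCA = 0x16.
P2: E(K, 0xDC) = 0x2C; 0xF3 ⊕ 0x2C = 0xDF.
P3: E(K, 0xF3) = 0x43; 0xD8 ⊕ 0x43 = 0x9B.
P4: E(K, 0xD8) = 0x28; 0x0C ⊕ 0x28 = 0x24.
Blocks that differ from the original plaintext: P2, P3.

P1 = 0x16, P2 = 0xDF, P3 = 0x9B, P4 = 0x24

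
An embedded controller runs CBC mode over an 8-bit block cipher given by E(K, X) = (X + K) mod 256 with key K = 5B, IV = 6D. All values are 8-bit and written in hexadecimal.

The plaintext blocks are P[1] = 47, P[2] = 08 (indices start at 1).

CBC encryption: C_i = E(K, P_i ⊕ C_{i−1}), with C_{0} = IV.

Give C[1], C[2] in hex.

C[1]: P[1] ⊕ 6D = 2A; E(K, 2A) = 85.
C[2]: P[2] ⊕ 85 = 8D; E(K, 8D) = E8.

C[1] = 85, C[2] = E8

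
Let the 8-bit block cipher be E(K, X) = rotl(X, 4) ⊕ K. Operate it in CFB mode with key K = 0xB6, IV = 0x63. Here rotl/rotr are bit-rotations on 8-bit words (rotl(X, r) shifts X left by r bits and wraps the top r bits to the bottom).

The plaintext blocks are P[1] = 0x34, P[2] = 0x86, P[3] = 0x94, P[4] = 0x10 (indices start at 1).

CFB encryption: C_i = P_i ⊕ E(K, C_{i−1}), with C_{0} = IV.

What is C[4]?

C[4] = 0xFF

C[1]: E(K, 0x63) = 0x80; 0x34 ⊕ 0x80 = 0xB4.
C[2]: E(K, 0xB4) = 0xFD; 0x86 ⊕ 0xFD = 0x7B.
C[3]: E(K, 0x7B) = 0x01; 0x94 ⊕ 0x01 = 0x95.
C[4]: E(K, 0x95) = 0xEF; 0x10 ⊕ 0xEF = 0xFF.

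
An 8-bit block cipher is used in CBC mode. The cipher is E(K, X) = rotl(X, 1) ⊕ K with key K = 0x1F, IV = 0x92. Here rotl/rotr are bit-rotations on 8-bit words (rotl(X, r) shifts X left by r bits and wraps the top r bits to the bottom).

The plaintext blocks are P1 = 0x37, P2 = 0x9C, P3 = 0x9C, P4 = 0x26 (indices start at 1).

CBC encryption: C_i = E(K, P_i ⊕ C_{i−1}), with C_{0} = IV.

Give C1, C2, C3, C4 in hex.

C1 = 0x54, C2 = 0x8E, C3 = 0x3B, C4 = 0x25

C1: P1 ⊕ 0x92 = 0xA5; E(K, 0xA5) = 0x54.
C2: P2 ⊕ 0x54 = 0xC8; E(K, 0xC8) = 0x8E.
C3: P3 ⊕ 0x8E = 0x12; E(K, 0x12) = 0x3B.
C4: P4 ⊕ 0x3B = 0x1D; E(K, 0x1D) = 0x25.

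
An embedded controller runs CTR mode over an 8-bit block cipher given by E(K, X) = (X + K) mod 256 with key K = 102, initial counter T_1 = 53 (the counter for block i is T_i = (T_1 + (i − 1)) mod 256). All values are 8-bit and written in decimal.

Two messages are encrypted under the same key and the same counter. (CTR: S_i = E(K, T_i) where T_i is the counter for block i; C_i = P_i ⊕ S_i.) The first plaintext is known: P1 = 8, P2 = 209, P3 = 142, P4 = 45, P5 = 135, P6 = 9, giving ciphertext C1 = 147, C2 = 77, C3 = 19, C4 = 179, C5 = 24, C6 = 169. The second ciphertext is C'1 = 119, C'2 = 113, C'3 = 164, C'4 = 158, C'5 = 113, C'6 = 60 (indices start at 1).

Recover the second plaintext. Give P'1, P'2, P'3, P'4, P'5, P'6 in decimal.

P'1 = 236, P'2 = 237, P'3 = 57, P'4 = 0, P'5 = 238, P'6 = 156

In CTR with a reused counter, both messages share the same keystream S_i, so C_i ⊕ C'_i = P_i ⊕ P'_i and thus P'_i = P_i ⊕ C_i ⊕ C'_i.
P'1: 8 ⊕ 147 ⊕ 119 = 236.
P'2: 209 ⊕ 77 ⊕ 113 = 237.
P'3: 142 ⊕ 19 ⊕ 164 = 57.
P'4: 45 ⊕ 179 ⊕ 158 = 0.
P'5: 135 ⊕ 24 ⊕ 113 = 238.
P'6: 9 ⊕ 169 ⊕ 60 = 156.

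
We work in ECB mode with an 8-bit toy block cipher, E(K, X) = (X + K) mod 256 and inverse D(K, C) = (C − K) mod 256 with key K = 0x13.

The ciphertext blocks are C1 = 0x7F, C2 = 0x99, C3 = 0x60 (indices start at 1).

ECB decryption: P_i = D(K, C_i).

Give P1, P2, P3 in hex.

P1 = 0x6C, P2 = 0x86, P3 = 0x4D

P1: D(K, 0x7F) = 0x6C.
P2: D(K, 0x99) = 0x86.
P3: D(K, 0x60) = 0x4D.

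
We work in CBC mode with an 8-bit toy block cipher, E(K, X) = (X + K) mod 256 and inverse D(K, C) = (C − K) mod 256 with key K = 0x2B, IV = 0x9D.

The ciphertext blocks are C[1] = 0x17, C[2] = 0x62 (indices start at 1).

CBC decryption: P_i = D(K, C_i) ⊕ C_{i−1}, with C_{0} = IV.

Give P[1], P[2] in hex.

P[1]: D(K, 0x17) = 0xEC; 0xEC ⊕ 0x9D = 0x71.
P[2]: D(K, 0x62) = 0x37; 0x37 ⊕ 0x17 = 0x20.

P[1] = 0x71, P[2] = 0x20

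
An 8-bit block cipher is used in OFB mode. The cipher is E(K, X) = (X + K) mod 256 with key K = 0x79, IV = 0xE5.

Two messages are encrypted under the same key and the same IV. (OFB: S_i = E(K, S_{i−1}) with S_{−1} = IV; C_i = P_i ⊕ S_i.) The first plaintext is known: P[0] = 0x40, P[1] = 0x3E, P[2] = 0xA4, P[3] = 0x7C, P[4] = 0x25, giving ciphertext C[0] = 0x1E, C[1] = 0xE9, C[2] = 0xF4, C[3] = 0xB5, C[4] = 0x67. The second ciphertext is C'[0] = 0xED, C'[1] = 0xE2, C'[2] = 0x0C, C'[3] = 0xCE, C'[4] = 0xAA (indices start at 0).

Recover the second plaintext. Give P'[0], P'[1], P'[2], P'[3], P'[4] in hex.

In OFB with a reused IV, both messages share the same keystream S_i, so C_i ⊕ C'_i = P_i ⊕ P'_i and thus P'_i = P_i ⊕ C_i ⊕ C'_i.
P'[0]: 0x40 ⊕ 0x1E ⊕ 0xED = 0xB3.
P'[1]: 0x3E ⊕ 0xE9 ⊕ 0xE2 = 0x35.
P'[2]: 0xA4 ⊕ 0xF4 ⊕ 0x0C = 0x5C.
P'[3]: 0x7C ⊕ 0xB5 ⊕ 0xCE = 0x07.
P'[4]: 0x25 ⊕ 0x67 ⊕ 0xAA = 0xE8.

P'[0] = 0xB3, P'[1] = 0x35, P'[2] = 0x5C, P'[3] = 0x07, P'[4] = 0xE8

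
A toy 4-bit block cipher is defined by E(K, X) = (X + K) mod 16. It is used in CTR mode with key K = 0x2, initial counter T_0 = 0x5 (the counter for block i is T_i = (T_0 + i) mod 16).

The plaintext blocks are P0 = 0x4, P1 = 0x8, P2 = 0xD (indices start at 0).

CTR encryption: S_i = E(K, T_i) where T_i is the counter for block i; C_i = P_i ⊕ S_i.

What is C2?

C0: T = 0x5, S = E(K, T) = 0x7; 0x4 ⊕ 0x7 = 0x3.
C1: T = 0x6, S = E(K, T) = 0x8; 0x8 ⊕ 0x8 = 0x0.
C2: T = 0x7, S = E(K, T) = 0x9; 0xD ⊕ 0x9 = 0x4.

C2 = 0x4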